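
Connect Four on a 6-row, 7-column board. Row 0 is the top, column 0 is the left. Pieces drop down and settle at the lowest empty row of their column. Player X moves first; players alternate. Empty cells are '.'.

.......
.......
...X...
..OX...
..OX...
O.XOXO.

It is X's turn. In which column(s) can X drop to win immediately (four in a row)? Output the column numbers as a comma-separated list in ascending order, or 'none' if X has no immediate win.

col 0: drop X → no win
col 1: drop X → no win
col 2: drop X → no win
col 3: drop X → WIN!
col 4: drop X → no win
col 5: drop X → no win
col 6: drop X → no win

Answer: 3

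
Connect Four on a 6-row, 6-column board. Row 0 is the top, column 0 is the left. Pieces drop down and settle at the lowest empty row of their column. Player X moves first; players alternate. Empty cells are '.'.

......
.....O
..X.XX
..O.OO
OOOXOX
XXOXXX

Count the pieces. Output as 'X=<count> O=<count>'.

X=10 O=9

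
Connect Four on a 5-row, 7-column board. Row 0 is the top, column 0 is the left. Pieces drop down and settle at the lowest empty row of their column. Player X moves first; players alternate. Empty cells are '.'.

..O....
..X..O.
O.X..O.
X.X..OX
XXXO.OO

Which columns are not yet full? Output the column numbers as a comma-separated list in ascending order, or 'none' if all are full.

col 0: top cell = '.' → open
col 1: top cell = '.' → open
col 2: top cell = 'O' → FULL
col 3: top cell = '.' → open
col 4: top cell = '.' → open
col 5: top cell = '.' → open
col 6: top cell = '.' → open

Answer: 0,1,3,4,5,6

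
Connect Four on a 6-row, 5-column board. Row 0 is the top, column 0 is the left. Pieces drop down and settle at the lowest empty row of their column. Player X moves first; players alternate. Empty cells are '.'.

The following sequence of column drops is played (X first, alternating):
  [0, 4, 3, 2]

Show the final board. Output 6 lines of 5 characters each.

Move 1: X drops in col 0, lands at row 5
Move 2: O drops in col 4, lands at row 5
Move 3: X drops in col 3, lands at row 5
Move 4: O drops in col 2, lands at row 5

Answer: .....
.....
.....
.....
.....
X.OXO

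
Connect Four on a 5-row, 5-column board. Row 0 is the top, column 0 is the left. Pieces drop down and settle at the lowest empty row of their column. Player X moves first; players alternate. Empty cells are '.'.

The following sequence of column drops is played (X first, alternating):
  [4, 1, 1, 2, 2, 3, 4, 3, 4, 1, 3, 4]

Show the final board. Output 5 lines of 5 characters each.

Move 1: X drops in col 4, lands at row 4
Move 2: O drops in col 1, lands at row 4
Move 3: X drops in col 1, lands at row 3
Move 4: O drops in col 2, lands at row 4
Move 5: X drops in col 2, lands at row 3
Move 6: O drops in col 3, lands at row 4
Move 7: X drops in col 4, lands at row 3
Move 8: O drops in col 3, lands at row 3
Move 9: X drops in col 4, lands at row 2
Move 10: O drops in col 1, lands at row 2
Move 11: X drops in col 3, lands at row 2
Move 12: O drops in col 4, lands at row 1

Answer: .....
....O
.O.XX
.XXOX
.OOOX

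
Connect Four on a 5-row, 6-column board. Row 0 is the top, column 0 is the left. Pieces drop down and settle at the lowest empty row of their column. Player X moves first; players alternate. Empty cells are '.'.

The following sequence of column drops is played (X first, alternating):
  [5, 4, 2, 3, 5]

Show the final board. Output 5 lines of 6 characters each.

Answer: ......
......
......
.....X
..XOOX

Derivation:
Move 1: X drops in col 5, lands at row 4
Move 2: O drops in col 4, lands at row 4
Move 3: X drops in col 2, lands at row 4
Move 4: O drops in col 3, lands at row 4
Move 5: X drops in col 5, lands at row 3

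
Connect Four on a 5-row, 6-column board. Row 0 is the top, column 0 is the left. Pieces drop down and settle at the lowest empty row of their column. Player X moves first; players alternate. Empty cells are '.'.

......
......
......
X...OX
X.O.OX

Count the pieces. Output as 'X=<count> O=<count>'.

X=4 O=3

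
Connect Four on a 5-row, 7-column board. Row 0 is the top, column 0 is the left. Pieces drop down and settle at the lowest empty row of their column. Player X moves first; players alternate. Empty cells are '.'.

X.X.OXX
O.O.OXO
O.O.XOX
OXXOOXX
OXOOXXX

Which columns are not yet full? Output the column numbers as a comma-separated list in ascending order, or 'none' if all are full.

Answer: 1,3

Derivation:
col 0: top cell = 'X' → FULL
col 1: top cell = '.' → open
col 2: top cell = 'X' → FULL
col 3: top cell = '.' → open
col 4: top cell = 'O' → FULL
col 5: top cell = 'X' → FULL
col 6: top cell = 'X' → FULL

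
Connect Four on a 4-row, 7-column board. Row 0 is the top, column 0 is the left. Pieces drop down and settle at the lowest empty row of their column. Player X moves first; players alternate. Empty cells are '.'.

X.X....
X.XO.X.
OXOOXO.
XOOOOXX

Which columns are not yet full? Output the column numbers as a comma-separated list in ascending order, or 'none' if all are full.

Answer: 1,3,4,5,6

Derivation:
col 0: top cell = 'X' → FULL
col 1: top cell = '.' → open
col 2: top cell = 'X' → FULL
col 3: top cell = '.' → open
col 4: top cell = '.' → open
col 5: top cell = '.' → open
col 6: top cell = '.' → open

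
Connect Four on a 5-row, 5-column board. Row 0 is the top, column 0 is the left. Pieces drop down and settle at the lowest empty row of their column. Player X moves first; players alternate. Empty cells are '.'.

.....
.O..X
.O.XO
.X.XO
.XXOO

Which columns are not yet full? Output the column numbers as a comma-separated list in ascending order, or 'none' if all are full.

Answer: 0,1,2,3,4

Derivation:
col 0: top cell = '.' → open
col 1: top cell = '.' → open
col 2: top cell = '.' → open
col 3: top cell = '.' → open
col 4: top cell = '.' → open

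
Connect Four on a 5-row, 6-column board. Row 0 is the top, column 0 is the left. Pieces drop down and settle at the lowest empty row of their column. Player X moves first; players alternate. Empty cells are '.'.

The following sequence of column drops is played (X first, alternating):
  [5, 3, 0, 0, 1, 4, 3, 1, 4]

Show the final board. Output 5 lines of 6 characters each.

Move 1: X drops in col 5, lands at row 4
Move 2: O drops in col 3, lands at row 4
Move 3: X drops in col 0, lands at row 4
Move 4: O drops in col 0, lands at row 3
Move 5: X drops in col 1, lands at row 4
Move 6: O drops in col 4, lands at row 4
Move 7: X drops in col 3, lands at row 3
Move 8: O drops in col 1, lands at row 3
Move 9: X drops in col 4, lands at row 3

Answer: ......
......
......
OO.XX.
XX.OOX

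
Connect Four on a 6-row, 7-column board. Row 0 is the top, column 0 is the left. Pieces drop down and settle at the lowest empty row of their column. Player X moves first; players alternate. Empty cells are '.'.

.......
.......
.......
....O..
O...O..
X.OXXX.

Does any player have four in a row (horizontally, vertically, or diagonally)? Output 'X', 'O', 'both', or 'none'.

none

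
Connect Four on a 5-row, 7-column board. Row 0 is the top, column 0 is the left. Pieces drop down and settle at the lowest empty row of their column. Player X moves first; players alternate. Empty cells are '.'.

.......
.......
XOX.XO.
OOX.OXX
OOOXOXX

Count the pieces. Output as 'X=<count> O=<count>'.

X=9 O=9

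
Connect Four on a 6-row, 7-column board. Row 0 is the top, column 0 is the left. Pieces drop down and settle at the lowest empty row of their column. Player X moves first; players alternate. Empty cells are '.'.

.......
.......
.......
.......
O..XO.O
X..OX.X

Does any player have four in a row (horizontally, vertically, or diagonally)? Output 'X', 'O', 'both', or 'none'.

none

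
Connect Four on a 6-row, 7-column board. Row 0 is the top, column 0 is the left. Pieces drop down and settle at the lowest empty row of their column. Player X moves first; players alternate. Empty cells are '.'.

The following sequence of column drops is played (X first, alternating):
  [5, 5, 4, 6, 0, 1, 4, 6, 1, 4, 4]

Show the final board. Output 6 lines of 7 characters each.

Answer: .......
.......
....X..
....O..
.X..XOO
XO..XXO

Derivation:
Move 1: X drops in col 5, lands at row 5
Move 2: O drops in col 5, lands at row 4
Move 3: X drops in col 4, lands at row 5
Move 4: O drops in col 6, lands at row 5
Move 5: X drops in col 0, lands at row 5
Move 6: O drops in col 1, lands at row 5
Move 7: X drops in col 4, lands at row 4
Move 8: O drops in col 6, lands at row 4
Move 9: X drops in col 1, lands at row 4
Move 10: O drops in col 4, lands at row 3
Move 11: X drops in col 4, lands at row 2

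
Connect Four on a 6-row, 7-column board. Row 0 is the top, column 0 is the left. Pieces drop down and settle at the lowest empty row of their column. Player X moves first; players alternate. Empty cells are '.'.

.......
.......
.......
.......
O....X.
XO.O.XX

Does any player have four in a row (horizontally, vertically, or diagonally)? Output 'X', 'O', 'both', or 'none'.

none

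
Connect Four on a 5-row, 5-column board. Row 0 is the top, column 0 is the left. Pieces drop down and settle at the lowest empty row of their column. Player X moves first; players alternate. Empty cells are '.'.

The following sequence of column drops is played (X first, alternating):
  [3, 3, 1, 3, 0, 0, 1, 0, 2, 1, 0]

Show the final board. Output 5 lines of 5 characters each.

Move 1: X drops in col 3, lands at row 4
Move 2: O drops in col 3, lands at row 3
Move 3: X drops in col 1, lands at row 4
Move 4: O drops in col 3, lands at row 2
Move 5: X drops in col 0, lands at row 4
Move 6: O drops in col 0, lands at row 3
Move 7: X drops in col 1, lands at row 3
Move 8: O drops in col 0, lands at row 2
Move 9: X drops in col 2, lands at row 4
Move 10: O drops in col 1, lands at row 2
Move 11: X drops in col 0, lands at row 1

Answer: .....
X....
OO.O.
OX.O.
XXXX.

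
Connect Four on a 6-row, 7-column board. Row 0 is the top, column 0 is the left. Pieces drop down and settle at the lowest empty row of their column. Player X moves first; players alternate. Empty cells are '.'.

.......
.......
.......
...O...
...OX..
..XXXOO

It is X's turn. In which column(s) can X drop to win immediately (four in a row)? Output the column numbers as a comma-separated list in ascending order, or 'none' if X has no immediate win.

col 0: drop X → no win
col 1: drop X → WIN!
col 2: drop X → no win
col 3: drop X → no win
col 4: drop X → no win
col 5: drop X → no win
col 6: drop X → no win

Answer: 1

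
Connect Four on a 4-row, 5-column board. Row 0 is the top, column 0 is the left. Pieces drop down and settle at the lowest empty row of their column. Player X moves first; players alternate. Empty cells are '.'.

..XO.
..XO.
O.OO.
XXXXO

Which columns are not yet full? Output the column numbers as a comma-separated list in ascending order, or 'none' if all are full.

Answer: 0,1,4

Derivation:
col 0: top cell = '.' → open
col 1: top cell = '.' → open
col 2: top cell = 'X' → FULL
col 3: top cell = 'O' → FULL
col 4: top cell = '.' → open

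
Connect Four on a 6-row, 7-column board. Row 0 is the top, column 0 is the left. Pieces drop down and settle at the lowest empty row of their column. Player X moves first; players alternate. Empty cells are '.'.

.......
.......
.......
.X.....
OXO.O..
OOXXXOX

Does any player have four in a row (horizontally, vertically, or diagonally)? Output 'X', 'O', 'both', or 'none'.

none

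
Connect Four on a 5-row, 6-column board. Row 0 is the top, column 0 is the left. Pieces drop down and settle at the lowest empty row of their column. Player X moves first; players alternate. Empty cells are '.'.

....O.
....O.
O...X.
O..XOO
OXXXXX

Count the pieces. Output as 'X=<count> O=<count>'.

X=7 O=7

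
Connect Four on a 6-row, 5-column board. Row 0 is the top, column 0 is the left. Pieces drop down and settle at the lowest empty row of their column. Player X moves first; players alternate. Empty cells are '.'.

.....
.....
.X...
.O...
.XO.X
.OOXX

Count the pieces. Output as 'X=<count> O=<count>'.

X=5 O=4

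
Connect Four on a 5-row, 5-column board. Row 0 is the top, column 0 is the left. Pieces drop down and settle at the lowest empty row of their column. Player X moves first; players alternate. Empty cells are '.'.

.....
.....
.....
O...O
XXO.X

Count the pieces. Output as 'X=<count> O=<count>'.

X=3 O=3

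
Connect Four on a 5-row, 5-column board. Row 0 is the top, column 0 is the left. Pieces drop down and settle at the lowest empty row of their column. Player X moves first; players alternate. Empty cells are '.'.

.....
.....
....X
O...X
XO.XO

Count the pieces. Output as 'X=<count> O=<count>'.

X=4 O=3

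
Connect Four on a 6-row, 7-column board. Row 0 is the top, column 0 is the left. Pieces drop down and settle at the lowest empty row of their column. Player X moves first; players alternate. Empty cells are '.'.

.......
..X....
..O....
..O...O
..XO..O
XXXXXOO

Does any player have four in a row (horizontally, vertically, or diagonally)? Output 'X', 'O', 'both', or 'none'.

X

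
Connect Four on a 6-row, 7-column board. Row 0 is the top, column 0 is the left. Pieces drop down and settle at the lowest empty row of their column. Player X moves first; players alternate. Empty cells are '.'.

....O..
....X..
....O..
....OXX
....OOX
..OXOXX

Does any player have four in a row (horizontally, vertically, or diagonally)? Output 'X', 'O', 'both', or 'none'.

O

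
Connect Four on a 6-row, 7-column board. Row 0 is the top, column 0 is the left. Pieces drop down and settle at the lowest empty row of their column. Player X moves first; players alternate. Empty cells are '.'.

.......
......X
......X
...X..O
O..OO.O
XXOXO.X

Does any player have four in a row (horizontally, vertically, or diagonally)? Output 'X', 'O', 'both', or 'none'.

none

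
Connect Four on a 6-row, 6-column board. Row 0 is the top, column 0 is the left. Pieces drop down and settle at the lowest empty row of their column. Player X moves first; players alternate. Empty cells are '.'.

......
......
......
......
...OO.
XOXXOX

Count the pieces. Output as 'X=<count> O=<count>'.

X=4 O=4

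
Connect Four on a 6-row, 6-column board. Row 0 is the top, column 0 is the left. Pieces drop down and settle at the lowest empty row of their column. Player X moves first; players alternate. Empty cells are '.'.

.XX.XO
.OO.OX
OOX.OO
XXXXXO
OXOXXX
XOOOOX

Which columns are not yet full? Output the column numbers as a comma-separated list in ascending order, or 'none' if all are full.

Answer: 0,3

Derivation:
col 0: top cell = '.' → open
col 1: top cell = 'X' → FULL
col 2: top cell = 'X' → FULL
col 3: top cell = '.' → open
col 4: top cell = 'X' → FULL
col 5: top cell = 'O' → FULL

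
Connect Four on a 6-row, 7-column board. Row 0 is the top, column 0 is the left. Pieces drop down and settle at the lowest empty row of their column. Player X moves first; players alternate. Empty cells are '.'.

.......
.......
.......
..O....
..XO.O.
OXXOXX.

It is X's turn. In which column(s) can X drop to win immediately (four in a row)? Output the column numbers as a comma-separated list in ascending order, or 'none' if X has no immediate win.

Answer: none

Derivation:
col 0: drop X → no win
col 1: drop X → no win
col 2: drop X → no win
col 3: drop X → no win
col 4: drop X → no win
col 5: drop X → no win
col 6: drop X → no win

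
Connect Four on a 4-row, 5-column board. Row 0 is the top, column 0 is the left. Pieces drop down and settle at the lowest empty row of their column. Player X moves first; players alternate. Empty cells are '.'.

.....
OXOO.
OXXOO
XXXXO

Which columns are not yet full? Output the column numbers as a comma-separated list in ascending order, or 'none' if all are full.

col 0: top cell = '.' → open
col 1: top cell = '.' → open
col 2: top cell = '.' → open
col 3: top cell = '.' → open
col 4: top cell = '.' → open

Answer: 0,1,2,3,4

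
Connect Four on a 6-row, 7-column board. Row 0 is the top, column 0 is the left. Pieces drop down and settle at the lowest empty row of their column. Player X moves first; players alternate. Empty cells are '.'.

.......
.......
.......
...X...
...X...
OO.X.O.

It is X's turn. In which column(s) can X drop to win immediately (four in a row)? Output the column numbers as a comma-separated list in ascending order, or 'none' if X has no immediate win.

Answer: 3

Derivation:
col 0: drop X → no win
col 1: drop X → no win
col 2: drop X → no win
col 3: drop X → WIN!
col 4: drop X → no win
col 5: drop X → no win
col 6: drop X → no win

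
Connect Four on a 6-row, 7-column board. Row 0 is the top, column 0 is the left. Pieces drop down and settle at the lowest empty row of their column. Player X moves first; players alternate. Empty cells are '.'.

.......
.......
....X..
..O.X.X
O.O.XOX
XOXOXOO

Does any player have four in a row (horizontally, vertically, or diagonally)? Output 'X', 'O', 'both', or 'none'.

X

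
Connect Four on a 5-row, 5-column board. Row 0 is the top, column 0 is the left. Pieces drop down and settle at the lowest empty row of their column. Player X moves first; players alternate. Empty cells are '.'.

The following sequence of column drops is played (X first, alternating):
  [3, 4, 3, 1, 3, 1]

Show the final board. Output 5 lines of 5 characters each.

Answer: .....
.....
...X.
.O.X.
.O.XO

Derivation:
Move 1: X drops in col 3, lands at row 4
Move 2: O drops in col 4, lands at row 4
Move 3: X drops in col 3, lands at row 3
Move 4: O drops in col 1, lands at row 4
Move 5: X drops in col 3, lands at row 2
Move 6: O drops in col 1, lands at row 3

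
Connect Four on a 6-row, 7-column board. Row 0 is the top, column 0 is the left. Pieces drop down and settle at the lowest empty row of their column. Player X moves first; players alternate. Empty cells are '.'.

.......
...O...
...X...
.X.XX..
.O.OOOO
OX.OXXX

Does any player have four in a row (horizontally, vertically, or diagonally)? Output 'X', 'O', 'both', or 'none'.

O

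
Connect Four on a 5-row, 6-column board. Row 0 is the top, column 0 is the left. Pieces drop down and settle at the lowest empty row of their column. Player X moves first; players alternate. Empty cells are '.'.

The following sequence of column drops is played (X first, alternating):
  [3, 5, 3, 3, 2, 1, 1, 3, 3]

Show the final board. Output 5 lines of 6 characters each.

Move 1: X drops in col 3, lands at row 4
Move 2: O drops in col 5, lands at row 4
Move 3: X drops in col 3, lands at row 3
Move 4: O drops in col 3, lands at row 2
Move 5: X drops in col 2, lands at row 4
Move 6: O drops in col 1, lands at row 4
Move 7: X drops in col 1, lands at row 3
Move 8: O drops in col 3, lands at row 1
Move 9: X drops in col 3, lands at row 0

Answer: ...X..
...O..
...O..
.X.X..
.OXX.O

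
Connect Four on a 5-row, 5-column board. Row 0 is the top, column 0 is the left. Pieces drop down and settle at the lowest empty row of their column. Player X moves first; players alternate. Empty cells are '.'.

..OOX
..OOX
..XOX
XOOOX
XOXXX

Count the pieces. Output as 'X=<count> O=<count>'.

X=10 O=9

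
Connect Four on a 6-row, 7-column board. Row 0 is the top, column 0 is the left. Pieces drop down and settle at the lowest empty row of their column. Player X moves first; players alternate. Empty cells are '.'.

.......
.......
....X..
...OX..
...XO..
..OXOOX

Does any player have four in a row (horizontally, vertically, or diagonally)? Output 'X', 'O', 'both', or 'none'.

none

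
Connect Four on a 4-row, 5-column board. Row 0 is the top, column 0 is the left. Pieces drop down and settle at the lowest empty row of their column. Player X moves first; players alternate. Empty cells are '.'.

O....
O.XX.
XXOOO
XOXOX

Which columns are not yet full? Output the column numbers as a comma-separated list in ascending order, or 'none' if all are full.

Answer: 1,2,3,4

Derivation:
col 0: top cell = 'O' → FULL
col 1: top cell = '.' → open
col 2: top cell = '.' → open
col 3: top cell = '.' → open
col 4: top cell = '.' → open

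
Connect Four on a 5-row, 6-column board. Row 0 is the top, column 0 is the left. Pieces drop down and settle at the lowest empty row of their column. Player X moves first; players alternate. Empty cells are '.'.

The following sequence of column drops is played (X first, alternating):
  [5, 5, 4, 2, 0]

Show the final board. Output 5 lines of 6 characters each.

Move 1: X drops in col 5, lands at row 4
Move 2: O drops in col 5, lands at row 3
Move 3: X drops in col 4, lands at row 4
Move 4: O drops in col 2, lands at row 4
Move 5: X drops in col 0, lands at row 4

Answer: ......
......
......
.....O
X.O.XX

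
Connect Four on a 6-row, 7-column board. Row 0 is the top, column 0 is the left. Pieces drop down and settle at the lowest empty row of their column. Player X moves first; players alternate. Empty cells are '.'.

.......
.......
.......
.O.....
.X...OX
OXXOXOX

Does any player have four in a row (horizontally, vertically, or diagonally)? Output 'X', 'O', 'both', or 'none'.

none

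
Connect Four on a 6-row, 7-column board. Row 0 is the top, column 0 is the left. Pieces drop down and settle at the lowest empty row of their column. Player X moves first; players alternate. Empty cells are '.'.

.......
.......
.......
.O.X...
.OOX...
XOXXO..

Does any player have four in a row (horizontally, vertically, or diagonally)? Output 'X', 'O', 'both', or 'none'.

none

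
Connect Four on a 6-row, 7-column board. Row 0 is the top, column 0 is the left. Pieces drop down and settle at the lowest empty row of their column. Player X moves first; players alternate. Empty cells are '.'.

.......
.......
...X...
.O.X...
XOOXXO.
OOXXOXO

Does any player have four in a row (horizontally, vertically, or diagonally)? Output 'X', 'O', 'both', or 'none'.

X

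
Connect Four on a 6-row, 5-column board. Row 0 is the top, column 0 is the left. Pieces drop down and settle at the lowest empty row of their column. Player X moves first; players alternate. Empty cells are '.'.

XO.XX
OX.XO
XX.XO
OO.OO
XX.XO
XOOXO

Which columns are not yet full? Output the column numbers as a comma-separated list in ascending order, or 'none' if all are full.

col 0: top cell = 'X' → FULL
col 1: top cell = 'O' → FULL
col 2: top cell = '.' → open
col 3: top cell = 'X' → FULL
col 4: top cell = 'X' → FULL

Answer: 2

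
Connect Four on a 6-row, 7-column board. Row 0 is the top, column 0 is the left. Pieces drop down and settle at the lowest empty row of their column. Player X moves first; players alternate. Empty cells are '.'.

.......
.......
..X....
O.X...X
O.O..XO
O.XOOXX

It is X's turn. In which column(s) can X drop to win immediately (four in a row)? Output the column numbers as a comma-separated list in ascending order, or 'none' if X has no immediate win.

col 0: drop X → no win
col 1: drop X → no win
col 2: drop X → no win
col 3: drop X → no win
col 4: drop X → no win
col 5: drop X → no win
col 6: drop X → no win

Answer: none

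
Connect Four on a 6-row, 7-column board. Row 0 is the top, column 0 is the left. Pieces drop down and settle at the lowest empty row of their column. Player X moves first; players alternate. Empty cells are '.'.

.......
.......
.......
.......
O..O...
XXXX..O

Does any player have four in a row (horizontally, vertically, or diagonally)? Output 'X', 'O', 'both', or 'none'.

X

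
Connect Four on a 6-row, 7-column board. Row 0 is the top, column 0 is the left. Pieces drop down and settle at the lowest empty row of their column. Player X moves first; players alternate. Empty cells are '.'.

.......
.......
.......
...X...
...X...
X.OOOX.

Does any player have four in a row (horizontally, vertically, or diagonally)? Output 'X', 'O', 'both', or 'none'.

none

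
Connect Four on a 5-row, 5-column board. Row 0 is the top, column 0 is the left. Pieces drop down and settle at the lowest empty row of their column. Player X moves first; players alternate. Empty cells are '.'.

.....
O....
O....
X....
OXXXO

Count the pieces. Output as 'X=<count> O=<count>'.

X=4 O=4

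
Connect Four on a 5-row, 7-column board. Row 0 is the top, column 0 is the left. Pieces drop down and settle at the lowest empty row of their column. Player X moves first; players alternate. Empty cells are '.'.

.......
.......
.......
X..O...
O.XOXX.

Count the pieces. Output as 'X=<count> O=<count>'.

X=4 O=3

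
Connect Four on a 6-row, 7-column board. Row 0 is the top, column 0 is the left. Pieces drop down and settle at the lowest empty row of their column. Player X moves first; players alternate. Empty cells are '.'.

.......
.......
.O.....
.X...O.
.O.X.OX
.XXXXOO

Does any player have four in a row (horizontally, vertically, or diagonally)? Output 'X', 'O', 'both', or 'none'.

X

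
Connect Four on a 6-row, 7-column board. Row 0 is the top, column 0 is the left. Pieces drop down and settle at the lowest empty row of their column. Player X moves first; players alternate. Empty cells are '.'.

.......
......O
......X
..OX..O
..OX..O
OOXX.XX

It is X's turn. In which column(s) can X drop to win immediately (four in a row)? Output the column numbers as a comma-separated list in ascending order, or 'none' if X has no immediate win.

Answer: 3,4

Derivation:
col 0: drop X → no win
col 1: drop X → no win
col 2: drop X → no win
col 3: drop X → WIN!
col 4: drop X → WIN!
col 5: drop X → no win
col 6: drop X → no win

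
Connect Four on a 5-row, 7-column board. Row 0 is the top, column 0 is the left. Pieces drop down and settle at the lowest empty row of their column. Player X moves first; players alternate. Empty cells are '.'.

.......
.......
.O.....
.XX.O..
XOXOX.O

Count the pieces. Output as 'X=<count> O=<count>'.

X=5 O=5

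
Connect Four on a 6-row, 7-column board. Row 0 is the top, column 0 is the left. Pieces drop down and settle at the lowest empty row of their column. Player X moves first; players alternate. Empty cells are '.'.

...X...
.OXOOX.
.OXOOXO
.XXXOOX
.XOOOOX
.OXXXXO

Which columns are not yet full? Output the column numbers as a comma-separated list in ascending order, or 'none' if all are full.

Answer: 0,1,2,4,5,6

Derivation:
col 0: top cell = '.' → open
col 1: top cell = '.' → open
col 2: top cell = '.' → open
col 3: top cell = 'X' → FULL
col 4: top cell = '.' → open
col 5: top cell = '.' → open
col 6: top cell = '.' → open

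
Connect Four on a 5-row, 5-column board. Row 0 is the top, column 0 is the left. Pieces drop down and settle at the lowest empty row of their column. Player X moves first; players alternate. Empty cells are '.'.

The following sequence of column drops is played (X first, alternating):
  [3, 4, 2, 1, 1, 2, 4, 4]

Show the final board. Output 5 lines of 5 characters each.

Move 1: X drops in col 3, lands at row 4
Move 2: O drops in col 4, lands at row 4
Move 3: X drops in col 2, lands at row 4
Move 4: O drops in col 1, lands at row 4
Move 5: X drops in col 1, lands at row 3
Move 6: O drops in col 2, lands at row 3
Move 7: X drops in col 4, lands at row 3
Move 8: O drops in col 4, lands at row 2

Answer: .....
.....
....O
.XO.X
.OXXO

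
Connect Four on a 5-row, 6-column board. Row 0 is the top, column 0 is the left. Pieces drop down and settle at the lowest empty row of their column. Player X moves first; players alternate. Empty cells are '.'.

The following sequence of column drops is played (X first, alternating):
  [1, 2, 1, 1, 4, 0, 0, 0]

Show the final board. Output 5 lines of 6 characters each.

Move 1: X drops in col 1, lands at row 4
Move 2: O drops in col 2, lands at row 4
Move 3: X drops in col 1, lands at row 3
Move 4: O drops in col 1, lands at row 2
Move 5: X drops in col 4, lands at row 4
Move 6: O drops in col 0, lands at row 4
Move 7: X drops in col 0, lands at row 3
Move 8: O drops in col 0, lands at row 2

Answer: ......
......
OO....
XX....
OXO.X.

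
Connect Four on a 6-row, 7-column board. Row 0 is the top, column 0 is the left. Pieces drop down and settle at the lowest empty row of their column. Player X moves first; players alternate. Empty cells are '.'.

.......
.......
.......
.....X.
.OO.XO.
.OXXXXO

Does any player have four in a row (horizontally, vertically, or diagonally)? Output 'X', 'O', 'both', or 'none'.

X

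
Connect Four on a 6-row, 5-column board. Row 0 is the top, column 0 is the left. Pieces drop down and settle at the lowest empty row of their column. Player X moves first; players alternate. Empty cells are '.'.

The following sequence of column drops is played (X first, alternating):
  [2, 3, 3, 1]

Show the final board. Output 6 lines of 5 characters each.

Answer: .....
.....
.....
.....
...X.
.OXO.

Derivation:
Move 1: X drops in col 2, lands at row 5
Move 2: O drops in col 3, lands at row 5
Move 3: X drops in col 3, lands at row 4
Move 4: O drops in col 1, lands at row 5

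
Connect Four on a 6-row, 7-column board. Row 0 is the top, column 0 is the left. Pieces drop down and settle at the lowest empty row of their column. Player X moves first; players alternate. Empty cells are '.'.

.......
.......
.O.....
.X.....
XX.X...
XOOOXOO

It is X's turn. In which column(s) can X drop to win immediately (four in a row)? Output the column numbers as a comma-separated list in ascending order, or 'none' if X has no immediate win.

Answer: 2

Derivation:
col 0: drop X → no win
col 1: drop X → no win
col 2: drop X → WIN!
col 3: drop X → no win
col 4: drop X → no win
col 5: drop X → no win
col 6: drop X → no win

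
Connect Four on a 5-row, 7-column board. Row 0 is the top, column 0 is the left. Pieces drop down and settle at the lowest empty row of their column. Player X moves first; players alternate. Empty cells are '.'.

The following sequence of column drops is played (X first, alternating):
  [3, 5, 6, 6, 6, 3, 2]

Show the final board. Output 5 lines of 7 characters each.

Answer: .......
.......
......X
...O..O
..XX.OX

Derivation:
Move 1: X drops in col 3, lands at row 4
Move 2: O drops in col 5, lands at row 4
Move 3: X drops in col 6, lands at row 4
Move 4: O drops in col 6, lands at row 3
Move 5: X drops in col 6, lands at row 2
Move 6: O drops in col 3, lands at row 3
Move 7: X drops in col 2, lands at row 4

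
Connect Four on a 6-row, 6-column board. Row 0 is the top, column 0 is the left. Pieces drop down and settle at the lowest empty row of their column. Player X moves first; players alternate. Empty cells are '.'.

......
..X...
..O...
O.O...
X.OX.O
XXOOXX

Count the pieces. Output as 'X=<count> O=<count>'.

X=7 O=7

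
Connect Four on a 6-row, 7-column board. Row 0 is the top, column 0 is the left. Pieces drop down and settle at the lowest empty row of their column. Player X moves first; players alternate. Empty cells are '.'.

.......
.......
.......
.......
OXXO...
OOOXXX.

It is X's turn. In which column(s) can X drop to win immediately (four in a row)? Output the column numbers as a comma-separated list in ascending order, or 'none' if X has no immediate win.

col 0: drop X → no win
col 1: drop X → no win
col 2: drop X → no win
col 3: drop X → no win
col 4: drop X → no win
col 5: drop X → no win
col 6: drop X → WIN!

Answer: 6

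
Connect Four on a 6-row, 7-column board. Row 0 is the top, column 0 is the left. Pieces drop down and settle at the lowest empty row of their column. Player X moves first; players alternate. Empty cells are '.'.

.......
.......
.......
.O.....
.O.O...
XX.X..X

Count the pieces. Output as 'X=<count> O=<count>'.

X=4 O=3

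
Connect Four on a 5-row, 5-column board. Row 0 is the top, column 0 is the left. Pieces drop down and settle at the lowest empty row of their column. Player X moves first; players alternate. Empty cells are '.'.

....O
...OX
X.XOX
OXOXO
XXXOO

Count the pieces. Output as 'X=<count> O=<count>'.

X=9 O=8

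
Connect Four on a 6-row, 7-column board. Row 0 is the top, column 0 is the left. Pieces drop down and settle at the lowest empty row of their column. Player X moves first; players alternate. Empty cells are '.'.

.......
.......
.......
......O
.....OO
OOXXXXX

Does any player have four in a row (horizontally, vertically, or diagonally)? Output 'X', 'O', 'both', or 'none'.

X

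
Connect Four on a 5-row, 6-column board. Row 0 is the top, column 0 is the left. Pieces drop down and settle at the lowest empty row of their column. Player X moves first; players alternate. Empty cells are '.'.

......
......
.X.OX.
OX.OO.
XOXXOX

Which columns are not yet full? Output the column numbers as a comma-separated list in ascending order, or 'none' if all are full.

col 0: top cell = '.' → open
col 1: top cell = '.' → open
col 2: top cell = '.' → open
col 3: top cell = '.' → open
col 4: top cell = '.' → open
col 5: top cell = '.' → open

Answer: 0,1,2,3,4,5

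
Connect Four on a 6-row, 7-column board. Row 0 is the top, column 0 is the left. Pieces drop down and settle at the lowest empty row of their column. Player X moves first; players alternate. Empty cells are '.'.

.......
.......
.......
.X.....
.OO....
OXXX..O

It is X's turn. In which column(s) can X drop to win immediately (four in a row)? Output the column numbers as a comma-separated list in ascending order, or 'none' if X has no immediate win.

Answer: 4

Derivation:
col 0: drop X → no win
col 1: drop X → no win
col 2: drop X → no win
col 3: drop X → no win
col 4: drop X → WIN!
col 5: drop X → no win
col 6: drop X → no win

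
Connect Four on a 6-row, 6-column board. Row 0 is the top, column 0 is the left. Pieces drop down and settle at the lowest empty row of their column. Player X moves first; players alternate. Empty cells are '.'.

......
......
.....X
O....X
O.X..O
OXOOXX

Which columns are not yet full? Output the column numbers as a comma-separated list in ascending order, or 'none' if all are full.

col 0: top cell = '.' → open
col 1: top cell = '.' → open
col 2: top cell = '.' → open
col 3: top cell = '.' → open
col 4: top cell = '.' → open
col 5: top cell = '.' → open

Answer: 0,1,2,3,4,5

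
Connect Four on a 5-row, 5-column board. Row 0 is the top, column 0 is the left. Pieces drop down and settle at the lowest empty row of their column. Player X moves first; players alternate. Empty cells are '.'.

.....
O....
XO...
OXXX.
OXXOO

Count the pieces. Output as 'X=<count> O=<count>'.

X=6 O=6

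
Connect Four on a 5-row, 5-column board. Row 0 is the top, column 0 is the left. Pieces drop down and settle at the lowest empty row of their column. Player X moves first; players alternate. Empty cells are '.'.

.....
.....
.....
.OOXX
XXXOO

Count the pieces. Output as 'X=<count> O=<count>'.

X=5 O=4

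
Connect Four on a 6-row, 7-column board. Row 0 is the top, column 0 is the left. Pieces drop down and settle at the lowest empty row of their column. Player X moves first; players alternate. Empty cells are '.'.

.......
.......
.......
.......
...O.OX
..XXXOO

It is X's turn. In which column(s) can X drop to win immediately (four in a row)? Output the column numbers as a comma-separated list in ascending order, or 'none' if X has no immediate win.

Answer: 1

Derivation:
col 0: drop X → no win
col 1: drop X → WIN!
col 2: drop X → no win
col 3: drop X → no win
col 4: drop X → no win
col 5: drop X → no win
col 6: drop X → no win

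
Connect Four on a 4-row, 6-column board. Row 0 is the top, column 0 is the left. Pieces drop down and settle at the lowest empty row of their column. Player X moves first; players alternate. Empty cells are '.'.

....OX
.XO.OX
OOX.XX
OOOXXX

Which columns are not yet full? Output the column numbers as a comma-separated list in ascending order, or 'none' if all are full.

col 0: top cell = '.' → open
col 1: top cell = '.' → open
col 2: top cell = '.' → open
col 3: top cell = '.' → open
col 4: top cell = 'O' → FULL
col 5: top cell = 'X' → FULL

Answer: 0,1,2,3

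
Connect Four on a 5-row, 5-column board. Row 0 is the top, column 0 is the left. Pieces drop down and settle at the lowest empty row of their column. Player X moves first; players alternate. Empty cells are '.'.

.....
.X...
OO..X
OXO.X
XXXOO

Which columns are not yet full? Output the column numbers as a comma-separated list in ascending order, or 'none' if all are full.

Answer: 0,1,2,3,4

Derivation:
col 0: top cell = '.' → open
col 1: top cell = '.' → open
col 2: top cell = '.' → open
col 3: top cell = '.' → open
col 4: top cell = '.' → open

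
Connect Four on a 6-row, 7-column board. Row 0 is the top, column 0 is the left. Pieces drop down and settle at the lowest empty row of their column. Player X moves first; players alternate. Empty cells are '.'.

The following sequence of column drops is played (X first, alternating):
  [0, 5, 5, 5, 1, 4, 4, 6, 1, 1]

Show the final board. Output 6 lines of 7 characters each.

Answer: .......
.......
.......
.O...O.
.X..XX.
XX..OOO

Derivation:
Move 1: X drops in col 0, lands at row 5
Move 2: O drops in col 5, lands at row 5
Move 3: X drops in col 5, lands at row 4
Move 4: O drops in col 5, lands at row 3
Move 5: X drops in col 1, lands at row 5
Move 6: O drops in col 4, lands at row 5
Move 7: X drops in col 4, lands at row 4
Move 8: O drops in col 6, lands at row 5
Move 9: X drops in col 1, lands at row 4
Move 10: O drops in col 1, lands at row 3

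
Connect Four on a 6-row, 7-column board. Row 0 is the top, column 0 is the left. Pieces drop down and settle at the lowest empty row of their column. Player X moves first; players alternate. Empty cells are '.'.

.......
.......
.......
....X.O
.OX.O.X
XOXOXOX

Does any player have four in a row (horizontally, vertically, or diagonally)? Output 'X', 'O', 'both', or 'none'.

none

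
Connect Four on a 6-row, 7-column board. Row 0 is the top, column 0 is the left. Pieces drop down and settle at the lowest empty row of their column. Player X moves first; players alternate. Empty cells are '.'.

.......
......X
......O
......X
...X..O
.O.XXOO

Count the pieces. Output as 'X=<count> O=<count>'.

X=5 O=5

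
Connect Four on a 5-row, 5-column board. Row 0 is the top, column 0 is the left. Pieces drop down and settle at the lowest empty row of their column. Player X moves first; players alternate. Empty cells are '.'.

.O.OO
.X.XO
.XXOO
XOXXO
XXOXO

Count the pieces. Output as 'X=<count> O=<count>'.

X=10 O=10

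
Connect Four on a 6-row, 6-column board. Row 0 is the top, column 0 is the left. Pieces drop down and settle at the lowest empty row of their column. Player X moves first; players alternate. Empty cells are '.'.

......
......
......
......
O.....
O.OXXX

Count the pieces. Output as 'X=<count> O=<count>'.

X=3 O=3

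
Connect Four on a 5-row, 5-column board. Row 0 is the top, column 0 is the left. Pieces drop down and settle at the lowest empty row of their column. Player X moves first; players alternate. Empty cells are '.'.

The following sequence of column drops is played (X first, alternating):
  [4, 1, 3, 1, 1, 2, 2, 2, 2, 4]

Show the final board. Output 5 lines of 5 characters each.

Move 1: X drops in col 4, lands at row 4
Move 2: O drops in col 1, lands at row 4
Move 3: X drops in col 3, lands at row 4
Move 4: O drops in col 1, lands at row 3
Move 5: X drops in col 1, lands at row 2
Move 6: O drops in col 2, lands at row 4
Move 7: X drops in col 2, lands at row 3
Move 8: O drops in col 2, lands at row 2
Move 9: X drops in col 2, lands at row 1
Move 10: O drops in col 4, lands at row 3

Answer: .....
..X..
.XO..
.OX.O
.OOXX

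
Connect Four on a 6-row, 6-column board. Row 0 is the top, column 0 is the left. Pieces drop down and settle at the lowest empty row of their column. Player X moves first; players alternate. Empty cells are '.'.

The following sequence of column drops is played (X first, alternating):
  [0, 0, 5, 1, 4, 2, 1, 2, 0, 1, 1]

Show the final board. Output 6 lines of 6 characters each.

Move 1: X drops in col 0, lands at row 5
Move 2: O drops in col 0, lands at row 4
Move 3: X drops in col 5, lands at row 5
Move 4: O drops in col 1, lands at row 5
Move 5: X drops in col 4, lands at row 5
Move 6: O drops in col 2, lands at row 5
Move 7: X drops in col 1, lands at row 4
Move 8: O drops in col 2, lands at row 4
Move 9: X drops in col 0, lands at row 3
Move 10: O drops in col 1, lands at row 3
Move 11: X drops in col 1, lands at row 2

Answer: ......
......
.X....
XO....
OXO...
XOO.XX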